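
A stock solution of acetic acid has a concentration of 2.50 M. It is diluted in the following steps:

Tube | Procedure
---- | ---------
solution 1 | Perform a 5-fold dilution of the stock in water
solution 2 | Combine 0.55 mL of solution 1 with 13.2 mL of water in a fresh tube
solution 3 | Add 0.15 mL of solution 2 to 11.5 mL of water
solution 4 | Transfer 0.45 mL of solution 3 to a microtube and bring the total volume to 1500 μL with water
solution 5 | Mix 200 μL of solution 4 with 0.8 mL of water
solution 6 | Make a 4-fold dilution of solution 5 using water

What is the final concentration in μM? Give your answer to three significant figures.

Step 1: 5-fold → factor 5
Step 2: 0.55 mL + 13.2 mL = 13.75 mL total → factor 13.75/0.55 = 25
Step 3: 0.15 mL + 11.5 mL = 11.65 mL total → factor 11.65/0.15 = 77.667
Step 4: 0.45 mL brought to 1500 μL → factor 1.5/0.45 = 3.3333
Step 5: 200 μL + 0.8 mL = 1000 μL total → factor 1000/200 = 5
Step 6: 4-fold → factor 4
Overall dilution factor = 5 × 25 × 77.667 × 3.3333 × 5 × 4 = 6.4722 × 10^5
Final = 2.50 M / 6.4722 × 10^5 = 3.863 × 10^-6 M = 3.86 μM

3.86 μM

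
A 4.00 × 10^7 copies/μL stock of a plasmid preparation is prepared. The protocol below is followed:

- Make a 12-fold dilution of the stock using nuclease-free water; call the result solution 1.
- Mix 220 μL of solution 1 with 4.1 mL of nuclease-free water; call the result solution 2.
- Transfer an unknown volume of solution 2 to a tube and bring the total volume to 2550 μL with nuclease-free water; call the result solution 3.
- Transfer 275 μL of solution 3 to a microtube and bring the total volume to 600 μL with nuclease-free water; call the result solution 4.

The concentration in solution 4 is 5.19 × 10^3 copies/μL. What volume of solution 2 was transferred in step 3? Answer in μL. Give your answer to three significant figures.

Step 1: 12-fold → factor 12
Step 2: 220 μL + 4.1 mL = 4320 μL total → factor 4320/220 = 19.636
Step 3: v brought to 2550 μL → factor = 2550 μL/v
Step 4: 275 μL brought to 600 μL → factor 600/275 = 2.1818
Product of known-step factors = 514.12
Overall factor = 4.00 × 10^7 copies/μL / (5.19 × 10^3 copies/μL) = 7707.1
Step-3 factor = 7707.1 / 514.12 = 14.991
v = 2550 μL / 14.991 = 170 μL

170 μL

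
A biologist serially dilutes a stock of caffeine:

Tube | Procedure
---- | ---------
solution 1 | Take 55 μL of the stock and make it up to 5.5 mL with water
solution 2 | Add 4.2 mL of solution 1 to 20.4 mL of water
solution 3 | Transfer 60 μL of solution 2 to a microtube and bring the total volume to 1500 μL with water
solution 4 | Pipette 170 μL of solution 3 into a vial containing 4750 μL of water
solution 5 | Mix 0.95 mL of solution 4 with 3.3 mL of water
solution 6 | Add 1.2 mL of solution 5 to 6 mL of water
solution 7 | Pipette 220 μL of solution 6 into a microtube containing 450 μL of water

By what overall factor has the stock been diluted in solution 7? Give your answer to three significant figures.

3.46 × 10^7

Step 1: 55 μL brought to 5.5 mL → factor 5500/55 = 100
Step 2: 4.2 mL + 20.4 mL = 24.6 mL total → factor 24.6/4.2 = 5.8571
Step 3: 60 μL brought to 1500 μL → factor 1500/60 = 25
Step 4: 170 μL + 4750 μL = 4920 μL total → factor 4920/170 = 28.941
Step 5: 0.95 mL + 3.3 mL = 4.25 mL total → factor 4.25/0.95 = 4.4737
Step 6: 1.2 mL + 6 mL = 7.2 mL total → factor 7.2/1.2 = 6
Step 7: 220 μL + 450 μL = 670 μL total → factor 670/220 = 3.0455
Overall dilution factor = 100 × 5.8571 × 25 × 28.941 × 4.4737 × 6 × 3.0455 = 3.4643 × 10^7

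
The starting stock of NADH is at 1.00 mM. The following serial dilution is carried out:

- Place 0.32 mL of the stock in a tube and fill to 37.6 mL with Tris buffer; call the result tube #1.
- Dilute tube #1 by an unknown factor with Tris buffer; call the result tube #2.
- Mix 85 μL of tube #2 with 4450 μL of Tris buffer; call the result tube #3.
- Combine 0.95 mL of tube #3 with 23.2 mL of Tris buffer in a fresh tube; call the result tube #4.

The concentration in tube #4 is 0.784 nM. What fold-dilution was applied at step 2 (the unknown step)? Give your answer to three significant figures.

8.00-fold

Step 1: 0.32 mL brought to 37.6 mL → factor 37.6/0.32 = 117.5
Step 2: unknown factor x
Step 3: 85 μL + 4450 μL = 4535 μL total → factor 4535/85 = 53.353
Step 4: 0.95 mL + 23.2 mL = 24.15 mL total → factor 24.15/0.95 = 25.421
Product of known-step factors = 1.5936 × 10^5
Overall factor = 1.00 mM / (0.784 nM) = 1.2755 × 10^6
x = 1.2755 × 10^6 / 1.5936 × 10^5 = 8.00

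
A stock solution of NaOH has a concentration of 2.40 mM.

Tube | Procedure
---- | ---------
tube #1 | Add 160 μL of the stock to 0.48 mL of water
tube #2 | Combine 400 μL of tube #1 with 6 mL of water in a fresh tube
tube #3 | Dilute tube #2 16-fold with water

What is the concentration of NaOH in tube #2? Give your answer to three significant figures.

Step 1: 160 μL + 0.48 mL = 640 μL total → factor 640/160 = 4
Step 2: 400 μL + 6 mL = 6400 μL total → factor 6400/400 = 16
Dilution factor through tube #2 = 4 × 16 = 64
[tube #2] = 2.40 mM / 64 = 0.0375 mM

0.0375 mM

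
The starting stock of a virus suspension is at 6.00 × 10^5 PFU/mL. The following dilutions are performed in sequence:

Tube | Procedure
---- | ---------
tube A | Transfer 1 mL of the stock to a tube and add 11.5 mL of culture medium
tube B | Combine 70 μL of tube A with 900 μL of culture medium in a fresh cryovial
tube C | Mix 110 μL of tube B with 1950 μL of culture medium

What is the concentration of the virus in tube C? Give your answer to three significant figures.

Step 1: 1 mL + 11.5 mL = 12.5 mL total → factor 12.5/1 = 12.5
Step 2: 70 μL + 900 μL = 970 μL total → factor 970/70 = 13.857
Step 3: 110 μL + 1950 μL = 2060 μL total → factor 2060/110 = 18.727
Overall dilution factor = 12.5 × 13.857 × 18.727 = 3243.8
Final = 6.00 × 10^5 PFU/mL / 3243.8 = 185 PFU/mL

185 PFU/mL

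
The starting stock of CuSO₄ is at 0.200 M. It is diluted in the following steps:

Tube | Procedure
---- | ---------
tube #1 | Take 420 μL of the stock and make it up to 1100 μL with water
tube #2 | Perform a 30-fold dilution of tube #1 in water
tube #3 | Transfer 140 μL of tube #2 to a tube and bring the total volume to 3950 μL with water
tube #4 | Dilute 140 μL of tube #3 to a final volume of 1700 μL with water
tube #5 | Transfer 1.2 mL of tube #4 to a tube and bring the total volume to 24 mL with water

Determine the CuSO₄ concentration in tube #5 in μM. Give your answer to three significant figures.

Step 1: 420 μL brought to 1100 μL → factor 1100/420 = 2.619
Step 2: 30-fold → factor 30
Step 3: 140 μL brought to 3950 μL → factor 3950/140 = 28.214
Step 4: 140 μL brought to 1700 μL → factor 1700/140 = 12.143
Step 5: 1.2 mL brought to 24 mL → factor 24/1.2 = 20
Overall dilution factor = 2.619 × 30 × 28.214 × 12.143 × 20 = 5.3837 × 10^5
Final = 0.200 M / 5.3837 × 10^5 = 3.715 × 10^-7 M = 0.371 μM

0.371 μM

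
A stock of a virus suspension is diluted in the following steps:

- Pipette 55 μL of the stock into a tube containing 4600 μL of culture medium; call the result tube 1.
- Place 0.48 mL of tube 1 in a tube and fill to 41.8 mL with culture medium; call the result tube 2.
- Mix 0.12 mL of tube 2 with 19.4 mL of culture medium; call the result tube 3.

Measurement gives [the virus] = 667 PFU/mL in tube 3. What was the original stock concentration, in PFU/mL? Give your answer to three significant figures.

8.00 × 10^8 PFU/mL

Step 1: 55 μL + 4600 μL = 4655 μL total → factor 4655/55 = 84.636
Step 2: 0.48 mL brought to 41.8 mL → factor 41.8/0.48 = 87.083
Step 3: 0.12 mL + 19.4 mL = 19.52 mL total → factor 19.52/0.12 = 162.67
Overall dilution factor = 84.636 × 87.083 × 162.67 = 1.1989 × 10^6
Stock = 667 PFU/mL × 1.1989 × 10^6 = 8.00 × 10^8 PFU/mL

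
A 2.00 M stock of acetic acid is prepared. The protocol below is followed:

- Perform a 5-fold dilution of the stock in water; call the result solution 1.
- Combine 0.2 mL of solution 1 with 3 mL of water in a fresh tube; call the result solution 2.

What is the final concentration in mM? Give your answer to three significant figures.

25.0 mM

Step 1: 5-fold → factor 5
Step 2: 0.2 mL + 3 mL = 3.2 mL total → factor 3.2/0.2 = 16
Overall dilution factor = 5 × 16 = 80
Final = 2.00 M / 80 = 0.02500 M = 25.0 mM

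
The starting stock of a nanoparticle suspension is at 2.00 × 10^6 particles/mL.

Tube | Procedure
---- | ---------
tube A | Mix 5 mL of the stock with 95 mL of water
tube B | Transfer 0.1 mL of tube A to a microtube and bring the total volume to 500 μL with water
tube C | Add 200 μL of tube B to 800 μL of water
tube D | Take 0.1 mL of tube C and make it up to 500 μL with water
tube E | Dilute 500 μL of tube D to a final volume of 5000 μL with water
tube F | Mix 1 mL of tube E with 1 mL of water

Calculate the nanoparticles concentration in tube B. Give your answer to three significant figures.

Step 1: 5 mL + 95 mL = 100 mL total → factor 100/5 = 20
Step 2: 0.1 mL brought to 500 μL → factor 0.5/0.1 = 5
Dilution factor through tube B = 20 × 5 = 100
[tube B] = 2.00 × 10^6 particles/mL / 100 = 2.00 × 10^4 particles/mL

2.00 × 10^4 particles/mL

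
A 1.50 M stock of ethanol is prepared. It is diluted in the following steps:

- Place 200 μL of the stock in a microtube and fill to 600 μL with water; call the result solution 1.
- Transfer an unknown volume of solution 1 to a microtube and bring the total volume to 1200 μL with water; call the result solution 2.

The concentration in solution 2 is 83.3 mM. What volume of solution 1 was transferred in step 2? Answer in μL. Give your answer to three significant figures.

Step 1: 200 μL brought to 600 μL → factor 600/200 = 3
Step 2: v brought to 1200 μL → factor = 1200 μL/v
Product of known-step factors = 3
Overall factor = 1.50 M / (83.3 mM) = 18.007
Step-2 factor = 18.007 / 3 = 6.0024
v = 1200 μL / 6.0024 = 200 μL

200 μL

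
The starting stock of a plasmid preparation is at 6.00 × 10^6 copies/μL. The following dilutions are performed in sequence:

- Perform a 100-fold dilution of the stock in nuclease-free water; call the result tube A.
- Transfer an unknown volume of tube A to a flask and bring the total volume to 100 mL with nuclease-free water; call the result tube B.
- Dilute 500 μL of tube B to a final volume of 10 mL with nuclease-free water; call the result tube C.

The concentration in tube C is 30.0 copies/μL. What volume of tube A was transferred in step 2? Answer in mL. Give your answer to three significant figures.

1.00 mL

Step 1: 100-fold → factor 100
Step 2: v brought to 100 mL → factor = 100 mL/v
Step 3: 500 μL brought to 10 mL → factor 10000/500 = 20
Product of known-step factors = 2000
Overall factor = 6.00 × 10^6 copies/μL / (30.0 copies/μL) = 2 × 10^5
Step-2 factor = 2 × 10^5 / 2000 = 100
v = 100 mL / 100 = 1.00 mL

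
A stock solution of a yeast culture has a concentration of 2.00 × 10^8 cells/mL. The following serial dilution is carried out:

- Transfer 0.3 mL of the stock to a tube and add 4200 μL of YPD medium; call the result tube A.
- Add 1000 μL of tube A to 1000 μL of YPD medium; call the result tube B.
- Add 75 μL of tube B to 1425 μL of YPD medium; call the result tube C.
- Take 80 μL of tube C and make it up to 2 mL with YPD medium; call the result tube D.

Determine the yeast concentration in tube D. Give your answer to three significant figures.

Step 1: 0.3 mL + 4200 μL = 4.5 mL total → factor 4.5/0.3 = 15
Step 2: 1000 μL + 1000 μL = 2000 μL total → factor 2000/1000 = 2
Step 3: 75 μL + 1425 μL = 1500 μL total → factor 1500/75 = 20
Step 4: 80 μL brought to 2 mL → factor 2000/80 = 25
Overall dilution factor = 15 × 2 × 20 × 25 = 15000
Final = 2.00 × 10^8 cells/mL / 15000 = 1.33 × 10^4 cells/mL

1.33 × 10^4 cells/mL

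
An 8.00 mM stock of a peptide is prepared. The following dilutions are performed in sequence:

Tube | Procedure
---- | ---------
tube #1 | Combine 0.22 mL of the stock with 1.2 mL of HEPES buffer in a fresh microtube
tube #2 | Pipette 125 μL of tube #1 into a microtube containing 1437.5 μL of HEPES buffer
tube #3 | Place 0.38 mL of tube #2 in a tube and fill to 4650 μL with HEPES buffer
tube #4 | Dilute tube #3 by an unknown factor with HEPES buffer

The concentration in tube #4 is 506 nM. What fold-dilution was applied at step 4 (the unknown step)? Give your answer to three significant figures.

16.0-fold

Step 1: 0.22 mL + 1.2 mL = 1.42 mL total → factor 1.42/0.22 = 6.4545
Step 2: 125 μL + 1437.5 μL = 1562.5 μL total → factor 1562.5/125 = 12.5
Step 3: 0.38 mL brought to 4650 μL → factor 4.65/0.38 = 12.237
Step 4: unknown factor x
Product of known-step factors = 987.29
Overall factor = 8.00 mM / (506 nM) = 15810
x = 15810 / 987.29 = 16.0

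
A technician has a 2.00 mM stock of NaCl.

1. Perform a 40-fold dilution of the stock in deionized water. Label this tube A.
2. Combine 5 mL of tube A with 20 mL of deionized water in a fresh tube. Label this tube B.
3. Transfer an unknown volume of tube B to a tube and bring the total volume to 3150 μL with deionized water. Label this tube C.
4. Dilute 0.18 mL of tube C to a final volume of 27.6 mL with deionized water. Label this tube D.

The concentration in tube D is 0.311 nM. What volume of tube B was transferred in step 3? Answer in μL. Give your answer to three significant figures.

Step 1: 40-fold → factor 40
Step 2: 5 mL + 20 mL = 25 mL total → factor 25/5 = 5
Step 3: v brought to 3150 μL → factor = 3150 μL/v
Step 4: 0.18 mL brought to 27.6 mL → factor 27.6/0.18 = 153.33
Product of known-step factors = 30667
Overall factor = 2.00 mM / (0.311 nM) = 6.4309 × 10^6
Step-3 factor = 6.4309 × 10^6 / 30667 = 209.7
v = 3150 μL / 209.7 = 15.0 μL

15.0 μL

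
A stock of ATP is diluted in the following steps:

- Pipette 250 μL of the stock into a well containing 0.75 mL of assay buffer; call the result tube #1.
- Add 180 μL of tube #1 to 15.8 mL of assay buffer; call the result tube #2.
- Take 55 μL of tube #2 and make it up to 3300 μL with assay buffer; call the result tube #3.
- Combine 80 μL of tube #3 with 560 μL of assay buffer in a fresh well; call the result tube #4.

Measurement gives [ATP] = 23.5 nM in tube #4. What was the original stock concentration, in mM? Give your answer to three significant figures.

Step 1: 250 μL + 0.75 mL = 1000 μL total → factor 1000/250 = 4
Step 2: 180 μL + 15.8 mL = 15980 μL total → factor 15980/180 = 88.778
Step 3: 55 μL brought to 3300 μL → factor 3300/55 = 60
Step 4: 80 μL + 560 μL = 640 μL total → factor 640/80 = 8
Overall dilution factor = 4 × 88.778 × 60 × 8 = 1.7045 × 10^5
Stock = 23.5 nM × 1.7045 × 10^5 = 4.006 × 10^6 nM = 4.01 mM

4.01 mM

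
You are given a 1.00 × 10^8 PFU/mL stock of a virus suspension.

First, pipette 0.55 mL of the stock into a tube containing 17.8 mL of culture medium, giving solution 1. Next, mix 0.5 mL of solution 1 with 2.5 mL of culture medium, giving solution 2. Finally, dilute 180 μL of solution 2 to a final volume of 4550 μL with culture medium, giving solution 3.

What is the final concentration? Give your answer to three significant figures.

1.98 × 10^4 PFU/mL

Step 1: 0.55 mL + 17.8 mL = 18.35 mL total → factor 18.35/0.55 = 33.364
Step 2: 0.5 mL + 2.5 mL = 3 mL total → factor 3/0.5 = 6
Step 3: 180 μL brought to 4550 μL → factor 4550/180 = 25.278
Overall dilution factor = 33.364 × 6 × 25.278 = 5060.2
Final = 1.00 × 10^8 PFU/mL / 5060.2 = 1.98 × 10^4 PFU/mL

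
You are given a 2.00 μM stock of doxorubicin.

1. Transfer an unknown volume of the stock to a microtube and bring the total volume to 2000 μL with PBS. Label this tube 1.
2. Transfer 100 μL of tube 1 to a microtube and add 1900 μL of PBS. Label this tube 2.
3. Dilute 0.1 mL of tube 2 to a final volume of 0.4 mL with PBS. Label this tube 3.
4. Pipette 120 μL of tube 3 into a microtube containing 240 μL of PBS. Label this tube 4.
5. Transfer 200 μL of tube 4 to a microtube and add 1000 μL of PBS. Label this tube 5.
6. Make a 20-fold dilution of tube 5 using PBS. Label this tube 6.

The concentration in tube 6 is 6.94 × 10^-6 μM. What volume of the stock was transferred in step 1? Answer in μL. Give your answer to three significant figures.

Step 1: v brought to 2000 μL → factor = 2000 μL/v
Step 2: 100 μL + 1900 μL = 2000 μL total → factor 2000/100 = 20
Step 3: 0.1 mL brought to 0.4 mL → factor 0.4/0.1 = 4
Step 4: 120 μL + 240 μL = 360 μL total → factor 360/120 = 3
Step 5: 200 μL + 1000 μL = 1200 μL total → factor 1200/200 = 6
Step 6: 20-fold → factor 20
Product of known-step factors = 28800
Overall factor = 2.00 μM / (6.94 × 10^-6 μM) = 2.8818 × 10^5
Step-1 factor = 2.8818 × 10^5 / 28800 = 10.006
v = 2000 μL / 10.006 = 200 μL

200 μL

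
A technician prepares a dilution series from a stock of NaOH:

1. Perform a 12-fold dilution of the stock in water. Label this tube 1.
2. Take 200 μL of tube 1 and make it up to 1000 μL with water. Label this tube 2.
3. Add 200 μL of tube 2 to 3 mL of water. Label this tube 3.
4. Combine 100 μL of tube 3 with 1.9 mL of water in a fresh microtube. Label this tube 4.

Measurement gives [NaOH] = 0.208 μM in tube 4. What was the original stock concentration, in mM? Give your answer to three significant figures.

Step 1: 12-fold → factor 12
Step 2: 200 μL brought to 1000 μL → factor 1000/200 = 5
Step 3: 200 μL + 3 mL = 3200 μL total → factor 3200/200 = 16
Step 4: 100 μL + 1.9 mL = 2000 μL total → factor 2000/100 = 20
Overall dilution factor = 12 × 5 × 16 × 20 = 19200
Stock = 0.208 μM × 19200 = 3994 μM = 3.99 mM

3.99 mM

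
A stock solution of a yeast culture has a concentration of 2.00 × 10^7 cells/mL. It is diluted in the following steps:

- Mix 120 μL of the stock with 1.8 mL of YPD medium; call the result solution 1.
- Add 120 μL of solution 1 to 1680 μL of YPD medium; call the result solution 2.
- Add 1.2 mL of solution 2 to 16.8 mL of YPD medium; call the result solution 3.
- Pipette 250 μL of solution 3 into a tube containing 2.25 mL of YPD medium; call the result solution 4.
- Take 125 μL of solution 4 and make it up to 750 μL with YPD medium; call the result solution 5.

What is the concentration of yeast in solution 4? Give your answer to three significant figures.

Step 1: 120 μL + 1.8 mL = 1920 μL total → factor 1920/120 = 16
Step 2: 120 μL + 1680 μL = 1800 μL total → factor 1800/120 = 15
Step 3: 1.2 mL + 16.8 mL = 18 mL total → factor 18/1.2 = 15
Step 4: 250 μL + 2.25 mL = 2500 μL total → factor 2500/250 = 10
Dilution factor through solution 4 = 16 × 15 × 15 × 10 = 36000
[solution 4] = 2.00 × 10^7 cells/mL / 36000 = 556 cells/mL

556 cells/mL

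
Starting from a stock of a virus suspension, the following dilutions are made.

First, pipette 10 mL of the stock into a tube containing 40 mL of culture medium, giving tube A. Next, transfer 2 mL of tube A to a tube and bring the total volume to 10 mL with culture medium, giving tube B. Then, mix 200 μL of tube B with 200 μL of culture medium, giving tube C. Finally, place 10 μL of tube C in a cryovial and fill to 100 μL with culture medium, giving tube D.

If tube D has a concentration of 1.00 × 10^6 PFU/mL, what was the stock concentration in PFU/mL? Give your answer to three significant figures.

5.00 × 10^8 PFU/mL

Step 1: 10 mL + 40 mL = 50 mL total → factor 50/10 = 5
Step 2: 2 mL brought to 10 mL → factor 10/2 = 5
Step 3: 200 μL + 200 μL = 400 μL total → factor 400/200 = 2
Step 4: 10 μL brought to 100 μL → factor 100/10 = 10
Overall dilution factor = 5 × 5 × 2 × 10 = 500
Stock = 1.00 × 10^6 PFU/mL × 500 = 5.00 × 10^8 PFU/mL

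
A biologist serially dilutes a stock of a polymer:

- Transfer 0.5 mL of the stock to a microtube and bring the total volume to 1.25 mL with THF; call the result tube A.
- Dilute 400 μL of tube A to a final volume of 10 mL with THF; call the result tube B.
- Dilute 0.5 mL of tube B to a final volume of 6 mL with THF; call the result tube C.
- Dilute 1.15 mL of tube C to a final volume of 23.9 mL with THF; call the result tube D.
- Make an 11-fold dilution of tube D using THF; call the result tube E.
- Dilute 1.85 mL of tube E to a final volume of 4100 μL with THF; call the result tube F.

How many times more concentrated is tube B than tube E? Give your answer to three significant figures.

Step 1: 0.5 mL brought to 1.25 mL → factor 1.25/0.5 = 2.5
Step 2: 400 μL brought to 10 mL → factor 10000/400 = 25
Step 3: 0.5 mL brought to 6 mL → factor 6/0.5 = 12
Step 4: 1.15 mL brought to 23.9 mL → factor 23.9/1.15 = 20.783
Step 5: 11-fold → factor 11
Dilution factor to tube B = 62.5; to tube E = 1.7146 × 10^5
[tube B]/[tube E] = (factor to tube E)/(factor to tube B) = 1.7146 × 10^5/62.5 = 2.74 × 10^3

2.74 × 10^3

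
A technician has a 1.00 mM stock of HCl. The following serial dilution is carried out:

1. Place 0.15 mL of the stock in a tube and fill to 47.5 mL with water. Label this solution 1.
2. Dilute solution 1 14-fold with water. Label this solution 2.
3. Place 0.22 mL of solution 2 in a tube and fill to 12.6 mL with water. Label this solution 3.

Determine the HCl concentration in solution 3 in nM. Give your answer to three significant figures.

Step 1: 0.15 mL brought to 47.5 mL → factor 47.5/0.15 = 316.67
Step 2: 14-fold → factor 14
Step 3: 0.22 mL brought to 12.6 mL → factor 12.6/0.22 = 57.273
Overall dilution factor = 316.67 × 14 × 57.273 = 2.5391 × 10^5
Final = 1.00 mM / 2.5391 × 10^5 = 3.938 × 10^-6 mM = 3.94 nM

3.94 nM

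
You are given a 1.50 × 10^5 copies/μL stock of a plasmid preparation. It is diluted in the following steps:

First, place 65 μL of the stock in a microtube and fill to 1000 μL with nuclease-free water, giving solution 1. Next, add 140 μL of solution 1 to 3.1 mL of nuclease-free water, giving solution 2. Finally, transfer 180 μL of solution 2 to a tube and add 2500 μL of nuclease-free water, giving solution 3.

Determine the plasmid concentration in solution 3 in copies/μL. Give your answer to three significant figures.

28.3 copies/μL

Step 1: 65 μL brought to 1000 μL → factor 1000/65 = 15.385
Step 2: 140 μL + 3.1 mL = 3240 μL total → factor 3240/140 = 23.143
Step 3: 180 μL + 2500 μL = 2680 μL total → factor 2680/180 = 14.889
Overall dilution factor = 15.385 × 23.143 × 14.889 = 5301.1
Final = 1.50 × 10^5 copies/μL / 5301.1 = 28.3 copies/μL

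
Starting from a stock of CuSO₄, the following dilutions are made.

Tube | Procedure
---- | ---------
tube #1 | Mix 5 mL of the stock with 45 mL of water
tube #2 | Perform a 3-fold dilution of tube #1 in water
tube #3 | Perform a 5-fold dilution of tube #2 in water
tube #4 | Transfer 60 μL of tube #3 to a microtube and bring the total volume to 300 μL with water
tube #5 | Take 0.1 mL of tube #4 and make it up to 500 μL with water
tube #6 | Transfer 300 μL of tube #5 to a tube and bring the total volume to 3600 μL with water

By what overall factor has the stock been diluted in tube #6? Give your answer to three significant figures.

Step 1: 5 mL + 45 mL = 50 mL total → factor 50/5 = 10
Step 2: 3-fold → factor 3
Step 3: 5-fold → factor 5
Step 4: 60 μL brought to 300 μL → factor 300/60 = 5
Step 5: 0.1 mL brought to 500 μL → factor 0.5/0.1 = 5
Step 6: 300 μL brought to 3600 μL → factor 3600/300 = 12
Overall dilution factor = 10 × 3 × 5 × 5 × 5 × 12 = 45000

4.50 × 10^4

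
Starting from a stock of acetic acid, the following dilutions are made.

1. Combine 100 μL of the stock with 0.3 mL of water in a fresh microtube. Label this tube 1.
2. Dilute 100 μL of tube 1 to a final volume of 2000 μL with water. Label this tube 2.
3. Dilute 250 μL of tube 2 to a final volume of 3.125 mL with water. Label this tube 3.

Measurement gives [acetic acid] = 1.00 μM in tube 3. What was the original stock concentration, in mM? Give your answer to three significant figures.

1.00 mM

Step 1: 100 μL + 0.3 mL = 400 μL total → factor 400/100 = 4
Step 2: 100 μL brought to 2000 μL → factor 2000/100 = 20
Step 3: 250 μL brought to 3.125 mL → factor 3125/250 = 12.5
Overall dilution factor = 4 × 20 × 12.5 = 1000
Stock = 1.00 μM × 1000 = 1000 μM = 1.00 mM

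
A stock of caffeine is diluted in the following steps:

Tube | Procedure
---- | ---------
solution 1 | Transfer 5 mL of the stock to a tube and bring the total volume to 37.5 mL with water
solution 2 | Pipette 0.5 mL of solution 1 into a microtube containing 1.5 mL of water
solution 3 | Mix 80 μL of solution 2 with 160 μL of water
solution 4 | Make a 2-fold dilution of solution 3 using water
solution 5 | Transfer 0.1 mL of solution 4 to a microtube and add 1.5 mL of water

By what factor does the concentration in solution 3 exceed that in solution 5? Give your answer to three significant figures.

Step 1: 5 mL brought to 37.5 mL → factor 37.5/5 = 7.5
Step 2: 0.5 mL + 1.5 mL = 2 mL total → factor 2/0.5 = 4
Step 3: 80 μL + 160 μL = 240 μL total → factor 240/80 = 3
Step 4: 2-fold → factor 2
Step 5: 0.1 mL + 1.5 mL = 1.6 mL total → factor 1.6/0.1 = 16
Dilution factor to solution 3 = 90; to solution 5 = 2880
[solution 3]/[solution 5] = (factor to solution 5)/(factor to solution 3) = 2880/90 = 32.0

32.0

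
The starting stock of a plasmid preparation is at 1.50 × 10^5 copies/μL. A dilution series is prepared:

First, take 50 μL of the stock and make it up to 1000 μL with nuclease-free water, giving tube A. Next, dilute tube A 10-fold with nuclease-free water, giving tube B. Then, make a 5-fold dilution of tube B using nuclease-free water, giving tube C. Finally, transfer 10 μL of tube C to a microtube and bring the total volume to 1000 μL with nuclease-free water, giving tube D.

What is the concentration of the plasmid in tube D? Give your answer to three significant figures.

1.50 copies/μL

Step 1: 50 μL brought to 1000 μL → factor 1000/50 = 20
Step 2: 10-fold → factor 10
Step 3: 5-fold → factor 5
Step 4: 10 μL brought to 1000 μL → factor 1000/10 = 100
Overall dilution factor = 20 × 10 × 5 × 100 = 1 × 10^5
Final = 1.50 × 10^5 copies/μL / 1 × 10^5 = 1.50 copies/μL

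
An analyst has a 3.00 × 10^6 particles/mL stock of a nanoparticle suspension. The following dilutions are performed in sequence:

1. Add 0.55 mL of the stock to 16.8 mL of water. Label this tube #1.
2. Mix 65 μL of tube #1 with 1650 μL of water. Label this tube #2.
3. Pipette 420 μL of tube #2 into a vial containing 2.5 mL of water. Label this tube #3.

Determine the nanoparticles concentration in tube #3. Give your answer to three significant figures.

518 particles/mL

Step 1: 0.55 mL + 16.8 mL = 17.35 mL total → factor 17.35/0.55 = 31.545
Step 2: 65 μL + 1650 μL = 1715 μL total → factor 1715/65 = 26.385
Step 3: 420 μL + 2.5 mL = 2920 μL total → factor 2920/420 = 6.9524
Overall dilution factor = 31.545 × 26.385 × 6.9524 = 5786.6
Final = 3.00 × 10^6 particles/mL / 5786.6 = 518 particles/mL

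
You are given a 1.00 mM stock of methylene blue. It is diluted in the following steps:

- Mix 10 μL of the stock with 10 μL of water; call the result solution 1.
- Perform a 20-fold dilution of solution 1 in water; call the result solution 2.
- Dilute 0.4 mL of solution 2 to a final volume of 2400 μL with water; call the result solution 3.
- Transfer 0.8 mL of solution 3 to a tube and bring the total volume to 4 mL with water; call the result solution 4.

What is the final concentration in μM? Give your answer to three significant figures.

0.833 μM

Step 1: 10 μL + 10 μL = 20 μL total → factor 20/10 = 2
Step 2: 20-fold → factor 20
Step 3: 0.4 mL brought to 2400 μL → factor 2.4/0.4 = 6
Step 4: 0.8 mL brought to 4 mL → factor 4/0.8 = 5
Overall dilution factor = 2 × 20 × 6 × 5 = 1200
Final = 1.00 mM / 1200 = 0.0008333 mM = 0.833 μM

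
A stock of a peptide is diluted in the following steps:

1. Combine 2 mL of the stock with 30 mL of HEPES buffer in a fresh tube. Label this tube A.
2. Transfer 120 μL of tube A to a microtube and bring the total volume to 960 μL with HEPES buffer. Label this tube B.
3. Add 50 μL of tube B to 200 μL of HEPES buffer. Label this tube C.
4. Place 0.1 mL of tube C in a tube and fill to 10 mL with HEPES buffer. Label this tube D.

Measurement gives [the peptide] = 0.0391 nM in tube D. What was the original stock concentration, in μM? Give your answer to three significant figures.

Step 1: 2 mL + 30 mL = 32 mL total → factor 32/2 = 16
Step 2: 120 μL brought to 960 μL → factor 960/120 = 8
Step 3: 50 μL + 200 μL = 250 μL total → factor 250/50 = 5
Step 4: 0.1 mL brought to 10 mL → factor 10/0.1 = 100
Overall dilution factor = 16 × 8 × 5 × 100 = 64000
Stock = 0.0391 nM × 64000 = 2502 nM = 2.50 μM

2.50 μM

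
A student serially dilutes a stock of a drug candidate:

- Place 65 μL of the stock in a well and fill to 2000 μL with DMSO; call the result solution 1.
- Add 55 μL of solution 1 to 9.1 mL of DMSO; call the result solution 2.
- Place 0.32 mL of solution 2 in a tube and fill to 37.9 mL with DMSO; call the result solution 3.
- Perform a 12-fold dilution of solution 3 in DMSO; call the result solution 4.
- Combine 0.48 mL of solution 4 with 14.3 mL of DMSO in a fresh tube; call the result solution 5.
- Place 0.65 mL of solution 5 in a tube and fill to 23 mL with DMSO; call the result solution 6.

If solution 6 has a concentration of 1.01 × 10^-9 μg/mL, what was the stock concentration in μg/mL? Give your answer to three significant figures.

Step 1: 65 μL brought to 2000 μL → factor 2000/65 = 30.769
Step 2: 55 μL + 9.1 mL = 9155 μL total → factor 9155/55 = 166.45
Step 3: 0.32 mL brought to 37.9 mL → factor 37.9/0.32 = 118.44
Step 4: 12-fold → factor 12
Step 5: 0.48 mL + 14.3 mL = 14.78 mL total → factor 14.78/0.48 = 30.792
Step 6: 0.65 mL brought to 23 mL → factor 23/0.65 = 35.385
Overall dilution factor = 30.769 × 166.45 × 118.44 × 12 × 30.792 × 35.385 = 7.931 × 10^9
Stock = 1.01 × 10^-9 μg/mL × 7.931 × 10^9 = 8.01 μg/mL

8.01 μg/mL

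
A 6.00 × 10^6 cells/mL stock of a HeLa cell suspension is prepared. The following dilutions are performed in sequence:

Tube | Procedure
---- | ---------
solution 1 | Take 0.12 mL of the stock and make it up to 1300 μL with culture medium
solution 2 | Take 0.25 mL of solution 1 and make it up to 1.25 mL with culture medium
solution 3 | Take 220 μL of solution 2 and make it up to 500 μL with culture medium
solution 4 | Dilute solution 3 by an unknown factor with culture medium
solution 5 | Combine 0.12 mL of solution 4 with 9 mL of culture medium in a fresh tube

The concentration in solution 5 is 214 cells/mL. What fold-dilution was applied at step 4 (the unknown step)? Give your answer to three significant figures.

Step 1: 0.12 mL brought to 1300 μL → factor 1.3/0.12 = 10.833
Step 2: 0.25 mL brought to 1.25 mL → factor 1.25/0.25 = 5
Step 3: 220 μL brought to 500 μL → factor 500/220 = 2.2727
Step 4: unknown factor x
Step 5: 0.12 mL + 9 mL = 9.12 mL total → factor 9.12/0.12 = 76
Product of known-step factors = 9356.1
Overall factor = 6.00 × 10^6 cells/mL / (214 cells/mL) = 28037
x = 28037 / 9356.1 = 3.00

3.00-fold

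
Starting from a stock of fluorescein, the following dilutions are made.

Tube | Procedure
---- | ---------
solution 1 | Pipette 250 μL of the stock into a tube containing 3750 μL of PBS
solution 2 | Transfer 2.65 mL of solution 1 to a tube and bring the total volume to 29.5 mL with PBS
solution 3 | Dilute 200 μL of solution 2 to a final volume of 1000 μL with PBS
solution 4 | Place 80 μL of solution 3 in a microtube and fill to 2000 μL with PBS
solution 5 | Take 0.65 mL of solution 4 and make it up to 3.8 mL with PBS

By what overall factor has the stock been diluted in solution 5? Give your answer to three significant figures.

Step 1: 250 μL + 3750 μL = 4000 μL total → factor 4000/250 = 16
Step 2: 2.65 mL brought to 29.5 mL → factor 29.5/2.65 = 11.132
Step 3: 200 μL brought to 1000 μL → factor 1000/200 = 5
Step 4: 80 μL brought to 2000 μL → factor 2000/80 = 25
Step 5: 0.65 mL brought to 3.8 mL → factor 3.8/0.65 = 5.8462
Overall dilution factor = 16 × 11.132 × 5 × 25 × 5.8462 = 1.3016 × 10^5

1.30 × 10^5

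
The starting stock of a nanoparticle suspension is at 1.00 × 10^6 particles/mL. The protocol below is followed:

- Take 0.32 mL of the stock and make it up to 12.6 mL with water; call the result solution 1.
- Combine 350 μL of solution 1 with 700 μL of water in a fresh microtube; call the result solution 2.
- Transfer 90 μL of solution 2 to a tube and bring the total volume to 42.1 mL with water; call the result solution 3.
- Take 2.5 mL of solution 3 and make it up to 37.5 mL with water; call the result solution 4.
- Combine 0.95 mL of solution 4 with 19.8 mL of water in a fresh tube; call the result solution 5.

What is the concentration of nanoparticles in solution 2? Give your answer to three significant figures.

8.47 × 10^3 particles/mL

Step 1: 0.32 mL brought to 12.6 mL → factor 12.6/0.32 = 39.375
Step 2: 350 μL + 700 μL = 1050 μL total → factor 1050/350 = 3
Dilution factor through solution 2 = 39.375 × 3 = 118.12
[solution 2] = 1.00 × 10^6 particles/mL / 118.12 = 8.47 × 10^3 particles/mL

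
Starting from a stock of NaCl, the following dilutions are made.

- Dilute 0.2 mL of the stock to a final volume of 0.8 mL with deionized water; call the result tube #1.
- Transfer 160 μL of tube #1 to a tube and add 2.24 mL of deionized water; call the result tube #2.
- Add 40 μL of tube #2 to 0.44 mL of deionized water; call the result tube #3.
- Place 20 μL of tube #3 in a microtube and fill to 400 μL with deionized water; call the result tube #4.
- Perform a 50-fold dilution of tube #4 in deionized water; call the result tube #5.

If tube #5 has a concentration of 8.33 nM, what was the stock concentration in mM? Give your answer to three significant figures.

6.00 mM

Step 1: 0.2 mL brought to 0.8 mL → factor 0.8/0.2 = 4
Step 2: 160 μL + 2.24 mL = 2400 μL total → factor 2400/160 = 15
Step 3: 40 μL + 0.44 mL = 480 μL total → factor 480/40 = 12
Step 4: 20 μL brought to 400 μL → factor 400/20 = 20
Step 5: 50-fold → factor 50
Overall dilution factor = 4 × 15 × 12 × 20 × 50 = 7.2 × 10^5
Stock = 8.33 nM × 7.2 × 10^5 = 5.998 × 10^6 nM = 6.00 mM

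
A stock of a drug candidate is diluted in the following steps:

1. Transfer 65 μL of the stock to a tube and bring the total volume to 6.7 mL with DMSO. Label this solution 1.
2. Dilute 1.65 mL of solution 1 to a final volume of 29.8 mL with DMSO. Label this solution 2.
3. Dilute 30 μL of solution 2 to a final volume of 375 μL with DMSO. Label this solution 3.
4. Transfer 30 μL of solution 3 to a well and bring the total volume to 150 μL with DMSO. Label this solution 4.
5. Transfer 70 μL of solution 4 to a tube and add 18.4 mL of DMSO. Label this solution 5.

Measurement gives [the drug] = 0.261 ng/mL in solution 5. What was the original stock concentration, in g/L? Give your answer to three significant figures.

Step 1: 65 μL brought to 6.7 mL → factor 6700/65 = 103.08
Step 2: 1.65 mL brought to 29.8 mL → factor 29.8/1.65 = 18.061
Step 3: 30 μL brought to 375 μL → factor 375/30 = 12.5
Step 4: 30 μL brought to 150 μL → factor 150/30 = 5
Step 5: 70 μL + 18.4 mL = 18470 μL total → factor 18470/70 = 263.86
Overall dilution factor = 103.08 × 18.061 × 12.5 × 5 × 263.86 = 3.07 × 10^7
Stock = 0.261 ng/mL × 3.07 × 10^7 = 8.013 × 10^6 ng/mL = 8.01 g/L

8.01 g/L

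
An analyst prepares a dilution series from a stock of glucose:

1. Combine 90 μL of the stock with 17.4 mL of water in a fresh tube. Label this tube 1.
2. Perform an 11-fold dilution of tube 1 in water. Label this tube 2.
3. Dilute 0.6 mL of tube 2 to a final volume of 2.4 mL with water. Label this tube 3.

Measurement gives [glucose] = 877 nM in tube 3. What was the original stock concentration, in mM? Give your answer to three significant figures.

Step 1: 90 μL + 17.4 mL = 17490 μL total → factor 17490/90 = 194.33
Step 2: 11-fold → factor 11
Step 3: 0.6 mL brought to 2.4 mL → factor 2.4/0.6 = 4
Overall dilution factor = 194.33 × 11 × 4 = 8550.7
Stock = 877 nM × 8550.7 = 7.499 × 10^6 nM = 7.50 mM

7.50 mM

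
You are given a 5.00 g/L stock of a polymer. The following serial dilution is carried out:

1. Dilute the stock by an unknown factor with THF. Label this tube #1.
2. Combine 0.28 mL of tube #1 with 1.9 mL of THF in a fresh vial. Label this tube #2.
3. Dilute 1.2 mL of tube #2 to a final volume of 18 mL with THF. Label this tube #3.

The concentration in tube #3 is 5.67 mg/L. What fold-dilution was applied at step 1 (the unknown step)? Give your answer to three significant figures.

7.55-fold

Step 1: unknown factor x
Step 2: 0.28 mL + 1.9 mL = 2.18 mL total → factor 2.18/0.28 = 7.7857
Step 3: 1.2 mL brought to 18 mL → factor 18/1.2 = 15
Product of known-step factors = 116.79
Overall factor = 5.00 g/L / (5.67 mg/L) = 881.83
x = 881.83 / 116.79 = 7.55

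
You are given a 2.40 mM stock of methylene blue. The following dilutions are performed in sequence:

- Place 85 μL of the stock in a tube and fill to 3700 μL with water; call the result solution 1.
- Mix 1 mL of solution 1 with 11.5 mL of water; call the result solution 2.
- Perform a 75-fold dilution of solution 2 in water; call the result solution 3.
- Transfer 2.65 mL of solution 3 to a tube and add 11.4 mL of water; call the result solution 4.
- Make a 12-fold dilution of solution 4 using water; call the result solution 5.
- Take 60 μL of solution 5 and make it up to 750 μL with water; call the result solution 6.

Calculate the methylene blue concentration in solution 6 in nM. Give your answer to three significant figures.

0.0739 nM

Step 1: 85 μL brought to 3700 μL → factor 3700/85 = 43.529
Step 2: 1 mL + 11.5 mL = 12.5 mL total → factor 12.5/1 = 12.5
Step 3: 75-fold → factor 75
Step 4: 2.65 mL + 11.4 mL = 14.05 mL total → factor 14.05/2.65 = 5.3019
Step 5: 12-fold → factor 12
Step 6: 60 μL brought to 750 μL → factor 750/60 = 12.5
Dilution factor through solution 6 = 43.529 × 12.5 × 75 × 5.3019 × 12 × 12.5 = 3.2455 × 10^7
[solution 6] = 2.40 mM / 3.2455 × 10^7 = 7.395 × 10^-8 mM = 0.0739 nM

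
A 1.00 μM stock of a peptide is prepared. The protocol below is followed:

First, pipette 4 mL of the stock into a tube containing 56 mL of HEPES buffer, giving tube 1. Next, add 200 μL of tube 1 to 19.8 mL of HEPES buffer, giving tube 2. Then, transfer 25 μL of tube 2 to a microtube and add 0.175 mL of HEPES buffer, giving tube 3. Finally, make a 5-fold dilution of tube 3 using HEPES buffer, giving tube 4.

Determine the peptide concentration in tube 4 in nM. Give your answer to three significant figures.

0.0167 nM

Step 1: 4 mL + 56 mL = 60 mL total → factor 60/4 = 15
Step 2: 200 μL + 19.8 mL = 20000 μL total → factor 20000/200 = 100
Step 3: 25 μL + 0.175 mL = 200 μL total → factor 200/25 = 8
Step 4: 5-fold → factor 5
Overall dilution factor = 15 × 100 × 8 × 5 = 60000
Final = 1.00 μM / 60000 = 1.667 × 10^-5 μM = 0.0167 nM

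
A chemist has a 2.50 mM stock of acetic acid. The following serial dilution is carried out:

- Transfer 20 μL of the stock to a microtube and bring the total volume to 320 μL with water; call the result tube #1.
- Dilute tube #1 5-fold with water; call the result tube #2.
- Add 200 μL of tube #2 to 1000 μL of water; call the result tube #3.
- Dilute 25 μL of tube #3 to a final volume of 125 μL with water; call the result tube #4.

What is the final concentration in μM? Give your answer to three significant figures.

1.04 μM

Step 1: 20 μL brought to 320 μL → factor 320/20 = 16
Step 2: 5-fold → factor 5
Step 3: 200 μL + 1000 μL = 1200 μL total → factor 1200/200 = 6
Step 4: 25 μL brought to 125 μL → factor 125/25 = 5
Overall dilution factor = 16 × 5 × 6 × 5 = 2400
Final = 2.50 mM / 2400 = 0.001042 mM = 1.04 μM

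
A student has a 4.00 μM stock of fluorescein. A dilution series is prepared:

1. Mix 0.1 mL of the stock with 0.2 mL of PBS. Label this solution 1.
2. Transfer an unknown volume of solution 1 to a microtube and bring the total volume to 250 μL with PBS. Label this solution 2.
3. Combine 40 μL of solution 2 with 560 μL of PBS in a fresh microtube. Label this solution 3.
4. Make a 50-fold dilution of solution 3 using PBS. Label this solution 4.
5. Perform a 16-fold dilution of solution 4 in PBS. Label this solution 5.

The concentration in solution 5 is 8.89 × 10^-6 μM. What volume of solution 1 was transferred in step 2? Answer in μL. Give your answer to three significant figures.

20.0 μL

Step 1: 0.1 mL + 0.2 mL = 0.3 mL total → factor 0.3/0.1 = 3
Step 2: v brought to 250 μL → factor = 250 μL/v
Step 3: 40 μL + 560 μL = 600 μL total → factor 600/40 = 15
Step 4: 50-fold → factor 50
Step 5: 16-fold → factor 16
Product of known-step factors = 36000
Overall factor = 4.00 μM / (8.89 × 10^-6 μM) = 4.4994 × 10^5
Step-2 factor = 4.4994 × 10^5 / 36000 = 12.498
v = 250 μL / 12.498 = 20.0 μL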